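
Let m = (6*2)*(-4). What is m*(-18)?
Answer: 864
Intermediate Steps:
m = -48 (m = 12*(-4) = -48)
m*(-18) = -48*(-18) = 864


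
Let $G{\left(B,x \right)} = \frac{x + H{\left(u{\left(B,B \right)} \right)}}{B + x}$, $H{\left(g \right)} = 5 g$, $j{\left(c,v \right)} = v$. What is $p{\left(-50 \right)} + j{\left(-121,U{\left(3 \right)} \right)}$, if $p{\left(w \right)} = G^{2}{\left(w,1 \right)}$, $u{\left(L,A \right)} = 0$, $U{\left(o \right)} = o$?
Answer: $\frac{7204}{2401} \approx 3.0004$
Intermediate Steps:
$G{\left(B,x \right)} = \frac{x}{B + x}$ ($G{\left(B,x \right)} = \frac{x + 5 \cdot 0}{B + x} = \frac{x + 0}{B + x} = \frac{x}{B + x}$)
$p{\left(w \right)} = \frac{1}{\left(1 + w\right)^{2}}$ ($p{\left(w \right)} = \left(1 \frac{1}{w + 1}\right)^{2} = \left(1 \frac{1}{1 + w}\right)^{2} = \left(\frac{1}{1 + w}\right)^{2} = \frac{1}{\left(1 + w\right)^{2}}$)
$p{\left(-50 \right)} + j{\left(-121,U{\left(3 \right)} \right)} = \frac{1}{\left(1 - 50\right)^{2}} + 3 = \frac{1}{2401} + 3 = \frac{7204}{2401}$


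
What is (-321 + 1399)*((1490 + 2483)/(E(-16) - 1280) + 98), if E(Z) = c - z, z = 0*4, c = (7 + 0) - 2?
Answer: 130413206/1275 ≈ 1.0228e+5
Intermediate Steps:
c = 5 (c = 7 - 2 = 5)
z = 0
E(Z) = 5 (E(Z) = 5 - 1*0 = 5 + 0 = 5)
(-321 + 1399)*((1490 + 2483)/(E(-16) - 1280) + 98) = (-321 + 1399)*((1490 + 2483)/(5 - 1280) + 98) = 1078*(3973/(-1275) + 98) = 1078*(3973*(-1/1275) + 98) = 1078*(-3973/1275 + 98) = 1078*(120977/1275) = 130413206/1275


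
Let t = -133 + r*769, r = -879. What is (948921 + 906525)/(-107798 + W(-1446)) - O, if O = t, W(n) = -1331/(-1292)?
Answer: 94158312813308/139273685 ≈ 6.7607e+5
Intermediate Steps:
W(n) = 1331/1292 (W(n) = -1331*(-1/1292) = 1331/1292)
t = -676084 (t = -133 - 879*769 = -133 - 675951 = -676084)
O = -676084
(948921 + 906525)/(-107798 + W(-1446)) - O = (948921 + 906525)/(-107798 + 1331/1292) - 1*(-676084) = 1855446/(-139273685/1292) + 676084 = 1855446*(-1292/139273685) + 676084 = -2397236232/139273685 + 676084 = 94158312813308/139273685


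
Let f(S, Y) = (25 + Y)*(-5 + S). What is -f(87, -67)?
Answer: 3444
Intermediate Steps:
f(S, Y) = (-5 + S)*(25 + Y)
-f(87, -67) = -(-125 - 5*(-67) + 25*87 + 87*(-67)) = -(-125 + 335 + 2175 - 5829) = -1*(-3444) = 3444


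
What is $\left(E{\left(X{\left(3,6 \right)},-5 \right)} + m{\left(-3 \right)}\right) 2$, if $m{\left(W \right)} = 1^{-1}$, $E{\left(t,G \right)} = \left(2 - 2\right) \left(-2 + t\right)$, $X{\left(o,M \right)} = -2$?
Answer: $2$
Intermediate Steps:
$E{\left(t,G \right)} = 0$ ($E{\left(t,G \right)} = 0 \left(-2 + t\right) = 0$)
$m{\left(W \right)} = 1$
$\left(E{\left(X{\left(3,6 \right)},-5 \right)} + m{\left(-3 \right)}\right) 2 = \left(0 + 1\right) 2 = 1 \cdot 2 = 2$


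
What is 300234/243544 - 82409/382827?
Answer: 47433732011/46617609444 ≈ 1.0175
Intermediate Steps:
300234/243544 - 82409/382827 = 300234*(1/243544) - 82409*1/382827 = 150117/121772 - 82409/382827 = 47433732011/46617609444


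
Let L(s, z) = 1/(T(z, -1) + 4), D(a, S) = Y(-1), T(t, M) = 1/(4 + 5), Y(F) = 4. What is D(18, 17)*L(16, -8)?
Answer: 36/37 ≈ 0.97297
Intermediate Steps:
T(t, M) = 1/9
D(a, S) = 4
L(s, z) = 9/37 (L(s, z) = 1/(1/9 + 4) = 1/(37/9) = 9/37)
D(18, 17)*L(16, -8) = 4*(9/37) = 36/37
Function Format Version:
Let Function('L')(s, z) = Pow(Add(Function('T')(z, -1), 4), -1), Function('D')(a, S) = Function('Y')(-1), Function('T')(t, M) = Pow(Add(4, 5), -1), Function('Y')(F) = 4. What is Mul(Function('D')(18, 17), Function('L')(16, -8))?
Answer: Rational(36, 37) ≈ 0.97297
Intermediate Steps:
Function('T')(t, M) = Rational(1, 9) (Function('T')(t, M) = Pow(9, -1) = Rational(1, 9))
Function('D')(a, S) = 4
Function('L')(s, z) = Rational(9, 37) (Function('L')(s, z) = Pow(Add(Rational(1, 9), 4), -1) = Pow(Rational(37, 9), -1) = Rational(9, 37))
Mul(Function('D')(18, 17), Function('L')(16, -8)) = Mul(4, Rational(9, 37)) = Rational(36, 37)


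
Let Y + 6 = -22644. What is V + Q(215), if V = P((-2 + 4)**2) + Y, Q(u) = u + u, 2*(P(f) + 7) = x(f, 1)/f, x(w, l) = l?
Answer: -177815/8 ≈ -22227.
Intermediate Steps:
Y = -22650 (Y = -6 - 22644 = -22650)
P(f) = -7 + 1/(2*f) (P(f) = -7 + (1/f)/2 = -7 + 1/(2*f))
Q(u) = 2*u
V = -181255/8 (V = (-7 + 1/(2*((-2 + 4)**2))) - 22650 = (-7 + 1/(2*(2**2))) - 22650 = (-7 + (1/2)/4) - 22650 = (-7 + (1/2)*(1/4)) - 22650 = (-7 + 1/8) - 22650 = -55/8 - 22650 = -181255/8 ≈ -22657.)
V + Q(215) = -181255/8 + 2*215 = -181255/8 + 430 = -177815/8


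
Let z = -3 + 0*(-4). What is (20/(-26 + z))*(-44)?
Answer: 880/29 ≈ 30.345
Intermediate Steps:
z = -3 (z = -3 + 0 = -3)
(20/(-26 + z))*(-44) = (20/(-26 - 3))*(-44) = (20/(-29))*(-44) = -1/29*20*(-44) = -20/29*(-44) = 880/29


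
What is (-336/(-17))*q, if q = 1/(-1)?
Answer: -336/17 ≈ -19.765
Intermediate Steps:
q = -1
(-336/(-17))*q = -336/(-17)*(-1) = -336*(-1)/17*(-1) = -21*(-16/17)*(-1) = (336/17)*(-1) = -336/17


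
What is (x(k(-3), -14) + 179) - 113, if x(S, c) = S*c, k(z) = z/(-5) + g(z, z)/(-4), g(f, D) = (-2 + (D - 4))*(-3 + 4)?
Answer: 261/10 ≈ 26.100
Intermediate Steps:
g(f, D) = -6 + D (g(f, D) = (-2 + (-4 + D))*1 = (-6 + D)*1 = -6 + D)
k(z) = 3/2 - 9*z/20 (k(z) = z/(-5) + (-6 + z)/(-4) = z*(-1/5) + (-6 + z)*(-1/4) = -z/5 + (3/2 - z/4) = 3/2 - 9*z/20)
(x(k(-3), -14) + 179) - 113 = ((3/2 - 9/20*(-3))*(-14) + 179) - 113 = ((3/2 + 27/20)*(-14) + 179) - 113 = ((57/20)*(-14) + 179) - 113 = (-399/10 + 179) - 113 = 1391/10 - 113 = 261/10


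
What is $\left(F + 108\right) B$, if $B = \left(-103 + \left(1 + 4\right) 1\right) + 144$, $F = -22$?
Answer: $3956$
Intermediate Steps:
$B = 46$ ($B = \left(-103 + 5 \cdot 1\right) + 144 = \left(-103 + 5\right) + 144 = -98 + 144 = 46$)
$\left(F + 108\right) B = \left(-22 + 108\right) 46 = 86 \cdot 46 = 3956$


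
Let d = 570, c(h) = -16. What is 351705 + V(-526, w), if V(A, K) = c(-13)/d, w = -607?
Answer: 100235917/285 ≈ 3.5171e+5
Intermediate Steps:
V(A, K) = -8/285 (V(A, K) = -16/570 = -16*1/570 = -8/285)
351705 + V(-526, w) = 351705 - 8/285 = 100235917/285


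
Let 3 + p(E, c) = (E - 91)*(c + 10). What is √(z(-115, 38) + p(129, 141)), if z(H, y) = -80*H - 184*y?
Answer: 13*√47 ≈ 89.124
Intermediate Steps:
z(H, y) = -184*y - 80*H
p(E, c) = -3 + (-91 + E)*(10 + c) (p(E, c) = -3 + (E - 91)*(c + 10) = -3 + (-91 + E)*(10 + c))
√(z(-115, 38) + p(129, 141)) = √((-184*38 - 80*(-115)) + (-913 - 91*141 + 10*129 + 129*141)) = √((-6992 + 9200) + (-913 - 12831 + 1290 + 18189)) = √(2208 + 5735) = √7943 = 13*√47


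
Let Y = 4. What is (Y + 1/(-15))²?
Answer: 3481/225 ≈ 15.471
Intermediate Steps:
(Y + 1/(-15))² = (4 + 1/(-15))² = (4 - 1/15)² = (59/15)² = 3481/225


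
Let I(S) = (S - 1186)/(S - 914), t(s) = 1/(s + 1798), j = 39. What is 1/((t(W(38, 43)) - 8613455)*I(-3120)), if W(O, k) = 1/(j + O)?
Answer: -279247599/2567467580275124 ≈ -1.0876e-7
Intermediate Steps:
W(O, k) = 1/(39 + O)
t(s) = 1/(1798 + s)
I(S) = (-1186 + S)/(-914 + S)
1/((t(W(38, 43)) - 8613455)*I(-3120)) = 1/((1/(1798 + 1/(39 + 38)) - 8613455)*(((-1186 - 3120)/(-914 - 3120)))) = 1/((1/(1798 + 1/77) - 8613455)*((-4306/(-4034)))) = 1/((1/(1798 + 1/77) - 8613455)*((-1/4034*(-4306)))) = 1/((1/(138447/77) - 8613455)*(2153/2017)) = (2017/2153)/(77/138447 - 8613455) = (2017/2153)/(-1192507004308/138447) = -138447/1192507004308*2017/2153 = -279247599/2567467580275124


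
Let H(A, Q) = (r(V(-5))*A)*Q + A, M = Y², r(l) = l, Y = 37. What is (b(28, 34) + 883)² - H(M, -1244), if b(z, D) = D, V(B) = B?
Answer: -7675660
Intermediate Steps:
M = 1369 (M = 37² = 1369)
H(A, Q) = A - 5*A*Q (H(A, Q) = (-5*A)*Q + A = -5*A*Q + A = A - 5*A*Q)
(b(28, 34) + 883)² - H(M, -1244) = (34 + 883)² - 1369*(1 - 5*(-1244)) = 917² - 1369*(1 + 6220) = 840889 - 1369*6221 = 840889 - 1*8516549 = 840889 - 8516549 = -7675660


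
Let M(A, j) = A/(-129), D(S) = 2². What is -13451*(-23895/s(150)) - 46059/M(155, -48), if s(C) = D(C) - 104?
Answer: -393797151/124 ≈ -3.1758e+6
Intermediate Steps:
D(S) = 4
s(C) = -100 (s(C) = 4 - 104 = -100)
M(A, j) = -A/129 (M(A, j) = A*(-1/129) = -A/129)
-13451*(-23895/s(150)) - 46059/M(155, -48) = -13451/((-100/(-23895))) - 46059/((-1/129*155)) = -13451/((-100*(-1/23895))) - 46059/(-155/129) = -13451/20/4779 - 46059*(-129/155) = -13451*4779/20 + 5941611/155 = -64282329/20 + 5941611/155 = -393797151/124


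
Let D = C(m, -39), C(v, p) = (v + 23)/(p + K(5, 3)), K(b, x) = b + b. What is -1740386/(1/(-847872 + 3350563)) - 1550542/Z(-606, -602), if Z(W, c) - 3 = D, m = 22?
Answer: -13066948348015/3 ≈ -4.3557e+12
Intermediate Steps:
K(b, x) = 2*b
C(v, p) = (23 + v)/(10 + p) (C(v, p) = (v + 23)/(p + 2*5) = (23 + v)/(p + 10) = (23 + v)/(10 + p))
D = -45/29 (D = (23 + 22)/(10 - 39) = 45/(-29) = -1/29*45 = -45/29 ≈ -1.5517)
Z(W, c) = 42/29 (Z(W, c) = 3 - 45/29 = 42/29)
-1740386/(1/(-847872 + 3350563)) - 1550542/Z(-606, -602) = -1740386/(1/(-847872 + 3350563)) - 1550542/42/29 = -1740386/(1/2502691) - 1550542*29/42 = -1740386/1/2502691 - 3211837/3 = -1740386*2502691 - 3211837/3 = -4355648378726 - 3211837/3 = -13066948348015/3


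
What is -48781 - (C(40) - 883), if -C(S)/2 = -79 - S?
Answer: -48136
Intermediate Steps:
C(S) = 158 + 2*S (C(S) = -2*(-79 - S) = 158 + 2*S)
-48781 - (C(40) - 883) = -48781 - ((158 + 2*40) - 883) = -48781 - ((158 + 80) - 883) = -48781 - (238 - 883) = -48781 - 1*(-645) = -48781 + 645 = -48136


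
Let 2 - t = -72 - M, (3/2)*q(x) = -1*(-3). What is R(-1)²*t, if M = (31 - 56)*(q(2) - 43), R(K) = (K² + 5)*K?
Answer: 39564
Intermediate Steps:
R(K) = K*(5 + K²) (R(K) = (5 + K²)*K = K*(5 + K²))
q(x) = 2 (q(x) = 2*(-1*(-3))/3 = (⅔)*3 = 2)
M = 1025 (M = (31 - 56)*(2 - 43) = -25*(-41) = 1025)
t = 1099 (t = 2 - (-72 - 1*1025) = 2 - (-72 - 1025) = 2 - 1*(-1097) = 2 + 1097 = 1099)
R(-1)²*t = (-(5 + (-1)²))²*1099 = (-(5 + 1))²*1099 = (-1*6)²*1099 = (-6)²*1099 = 36*1099 = 39564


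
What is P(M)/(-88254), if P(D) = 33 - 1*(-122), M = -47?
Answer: -155/88254 ≈ -0.0017563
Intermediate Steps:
P(D) = 155 (P(D) = 33 + 122 = 155)
P(M)/(-88254) = 155/(-88254) = 155*(-1/88254) = -155/88254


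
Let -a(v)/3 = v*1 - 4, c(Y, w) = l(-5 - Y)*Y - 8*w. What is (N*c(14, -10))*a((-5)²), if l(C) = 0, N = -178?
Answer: 897120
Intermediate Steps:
c(Y, w) = -8*w (c(Y, w) = 0*Y - 8*w = 0 - 8*w = -8*w)
a(v) = 12 - 3*v (a(v) = -3*(v*1 - 4) = -3*(v - 4) = -3*(-4 + v) = 12 - 3*v)
(N*c(14, -10))*a((-5)²) = (-(-1424)*(-10))*(12 - 3*(-5)²) = (-178*80)*(12 - 3*25) = -14240*(12 - 75) = -14240*(-63) = 897120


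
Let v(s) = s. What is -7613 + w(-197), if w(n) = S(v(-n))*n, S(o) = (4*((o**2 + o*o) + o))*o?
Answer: -12079696953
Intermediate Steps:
S(o) = o*(4*o + 8*o**2) (S(o) = (4*((o**2 + o**2) + o))*o = (4*(2*o**2 + o))*o = (4*(o + 2*o**2))*o = (4*o + 8*o**2)*o = o*(4*o + 8*o**2))
w(n) = n**3*(4 - 8*n) (w(n) = ((-n)**2*(4 + 8*(-n)))*n = (n**2*(4 - 8*n))*n = n**3*(4 - 8*n))
-7613 + w(-197) = -7613 + (-197)**3*(4 - 8*(-197)) = -7613 - 7645373*(4 + 1576) = -7613 - 7645373*1580 = -7613 - 12079689340 = -12079696953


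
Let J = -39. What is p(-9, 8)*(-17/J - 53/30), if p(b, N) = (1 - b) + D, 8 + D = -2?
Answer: 0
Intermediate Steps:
D = -10 (D = -8 - 2 = -10)
p(b, N) = -9 - b (p(b, N) = (1 - b) - 10 = -9 - b)
p(-9, 8)*(-17/J - 53/30) = (-9 - 1*(-9))*(-17/(-39) - 53/30) = (-9 + 9)*(-17*(-1/39) - 53*1/30) = 0*(17/39 - 53/30) = 0*(-173/130) = 0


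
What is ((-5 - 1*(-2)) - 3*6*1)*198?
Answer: -4158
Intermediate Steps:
((-5 - 1*(-2)) - 3*6*1)*198 = ((-5 + 2) - 18*1)*198 = (-3 - 18)*198 = -21*198 = -4158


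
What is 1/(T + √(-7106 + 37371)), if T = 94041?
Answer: 94041/8843679416 - √30265/8843679416 ≈ 1.0614e-5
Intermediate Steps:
1/(T + √(-7106 + 37371)) = 1/(94041 + √(-7106 + 37371)) = 1/(94041 + √30265)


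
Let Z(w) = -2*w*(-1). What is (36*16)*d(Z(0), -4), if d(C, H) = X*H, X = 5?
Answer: -11520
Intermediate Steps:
Z(w) = 2*w
d(C, H) = 5*H
(36*16)*d(Z(0), -4) = (36*16)*(5*(-4)) = 576*(-20) = -11520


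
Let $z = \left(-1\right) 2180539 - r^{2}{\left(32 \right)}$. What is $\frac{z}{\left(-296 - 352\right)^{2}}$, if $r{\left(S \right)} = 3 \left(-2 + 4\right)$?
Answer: $- \frac{2180575}{419904} \approx -5.193$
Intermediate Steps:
$r{\left(S \right)} = 6$ ($r{\left(S \right)} = 3 \cdot 2 = 6$)
$z = -2180575$ ($z = \left(-1\right) 2180539 - 6^{2} = -2180539 - 36 = -2180575$)
$\frac{z}{\left(-296 - 352\right)^{2}} = - \frac{2180575}{\left(-296 - 352\right)^{2}} = - \frac{2180575}{\left(-648\right)^{2}} = - \frac{2180575}{419904}$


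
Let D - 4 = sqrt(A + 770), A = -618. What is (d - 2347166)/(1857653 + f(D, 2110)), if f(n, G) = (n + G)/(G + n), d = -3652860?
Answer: -3000013/928827 ≈ -3.2299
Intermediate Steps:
D = 4 + 2*sqrt(38) (D = 4 + sqrt(-618 + 770) = 4 + sqrt(152) = 4 + 2*sqrt(38) ≈ 16.329)
f(n, G) = 1 (f(n, G) = (G + n)/(G + n) = 1)
(d - 2347166)/(1857653 + f(D, 2110)) = (-3652860 - 2347166)/(1857653 + 1) = -6000026/1857654 = -6000026*1/1857654 = -3000013/928827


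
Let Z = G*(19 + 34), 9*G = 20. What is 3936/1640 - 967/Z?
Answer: -6159/1060 ≈ -5.8104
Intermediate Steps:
G = 20/9 (G = (1/9)*20 = 20/9 ≈ 2.2222)
Z = 1060/9 (Z = 20*(19 + 34)/9 = (20/9)*53 = 1060/9 ≈ 117.78)
3936/1640 - 967/Z = 3936/1640 - 967/1060/9 = 3936*(1/1640) - 967*9/1060 = 12/5 - 8703/1060 = -6159/1060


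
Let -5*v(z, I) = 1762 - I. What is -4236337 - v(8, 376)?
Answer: -21180299/5 ≈ -4.2361e+6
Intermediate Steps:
v(z, I) = -1762/5 + I/5 (v(z, I) = -(1762 - I)/5 = -1762/5 + I/5)
-4236337 - v(8, 376) = -4236337 - (-1762/5 + (⅕)*376) = -4236337 - (-1762/5 + 376/5) = -4236337 - 1*(-1386/5) = -4236337 + 1386/5 = -21180299/5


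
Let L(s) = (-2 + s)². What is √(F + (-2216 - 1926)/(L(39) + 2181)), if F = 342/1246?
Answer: 2*I*√10911263741/221165 ≈ 0.94461*I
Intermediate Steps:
F = 171/623 (F = 342*(1/1246) = 171/623 ≈ 0.27448)
√(F + (-2216 - 1926)/(L(39) + 2181)) = √(171/623 + (-2216 - 1926)/((-2 + 39)² + 2181)) = √(171/623 - 4142/(37² + 2181)) = √(171/623 - 4142/(1369 + 2181)) = √(171/623 - 4142/3550) = √(171/623 - 4142*1/3550) = √(171/623 - 2071/1775) = √(-986708/1105825) = 2*I*√10911263741/221165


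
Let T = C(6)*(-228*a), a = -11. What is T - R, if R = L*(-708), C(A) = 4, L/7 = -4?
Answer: -9792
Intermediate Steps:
L = -28 (L = 7*(-4) = -28)
T = 10032 (T = 4*(-228*(-11)) = 4*2508 = 10032)
R = 19824 (R = -28*(-708) = 19824)
T - R = 10032 - 1*19824 = 10032 - 19824 = -9792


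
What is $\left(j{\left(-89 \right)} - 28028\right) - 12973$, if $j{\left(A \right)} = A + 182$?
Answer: $-40908$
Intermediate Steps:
$j{\left(A \right)} = 182 + A$
$\left(j{\left(-89 \right)} - 28028\right) - 12973 = \left(\left(182 - 89\right) - 28028\right) - 12973 = \left(93 - 28028\right) - 12973 = -27935 - 12973 = -40908$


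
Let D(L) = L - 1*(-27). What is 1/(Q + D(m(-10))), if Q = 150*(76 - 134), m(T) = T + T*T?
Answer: -1/8583 ≈ -0.00011651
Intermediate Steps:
m(T) = T + T**2
D(L) = 27 + L (D(L) = L + 27 = 27 + L)
Q = -8700 (Q = 150*(-58) = -8700)
1/(Q + D(m(-10))) = 1/(-8700 + (27 - 10*(1 - 10))) = 1/(-8700 + (27 - 10*(-9))) = 1/(-8700 + (27 + 90)) = 1/(-8700 + 117) = 1/(-8583) = -1/8583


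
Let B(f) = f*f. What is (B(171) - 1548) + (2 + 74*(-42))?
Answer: 24587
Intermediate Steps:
B(f) = f**2
(B(171) - 1548) + (2 + 74*(-42)) = (171**2 - 1548) + (2 + 74*(-42)) = (29241 - 1548) + (2 - 3108) = 27693 - 3106 = 24587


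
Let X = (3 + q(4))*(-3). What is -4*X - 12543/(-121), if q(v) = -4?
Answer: 11091/121 ≈ 91.661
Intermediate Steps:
X = 3 (X = (3 - 4)*(-3) = -1*(-3) = 3)
-4*X - 12543/(-121) = -4*3 - 12543/(-121) = -12 - 12543*(-1)/121 = -12 - 113*(-111/121) = -12 + 12543/121 = 11091/121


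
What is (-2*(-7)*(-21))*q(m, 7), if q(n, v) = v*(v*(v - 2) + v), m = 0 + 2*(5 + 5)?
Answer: -86436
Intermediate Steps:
m = 20 (m = 0 + 2*10 = 0 + 20 = 20)
q(n, v) = v*(v + v*(-2 + v)) (q(n, v) = v*(v*(-2 + v) + v) = v*(v + v*(-2 + v)))
(-2*(-7)*(-21))*q(m, 7) = (-2*(-7)*(-21))*(7**2*(-1 + 7)) = (14*(-21))*(49*6) = -294*294 = -86436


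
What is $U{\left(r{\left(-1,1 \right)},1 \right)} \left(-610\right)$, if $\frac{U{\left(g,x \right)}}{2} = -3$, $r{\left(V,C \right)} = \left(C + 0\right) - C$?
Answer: $3660$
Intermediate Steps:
$r{\left(V,C \right)} = 0$ ($r{\left(V,C \right)} = C - C = 0$)
$U{\left(g,x \right)} = -6$ ($U{\left(g,x \right)} = 2 \left(-3\right) = -6$)
$U{\left(r{\left(-1,1 \right)},1 \right)} \left(-610\right) = \left(-6\right) \left(-610\right) = 3660$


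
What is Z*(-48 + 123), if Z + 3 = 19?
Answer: 1200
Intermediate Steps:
Z = 16 (Z = -3 + 19 = 16)
Z*(-48 + 123) = 16*(-48 + 123) = 16*75 = 1200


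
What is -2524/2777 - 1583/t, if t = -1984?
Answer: -611625/5509568 ≈ -0.11101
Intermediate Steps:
-2524/2777 - 1583/t = -2524/2777 - 1583/(-1984) = -2524*1/2777 - 1583*(-1/1984) = -2524/2777 + 1583/1984 = -611625/5509568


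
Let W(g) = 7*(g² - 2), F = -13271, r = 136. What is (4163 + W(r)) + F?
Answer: 120350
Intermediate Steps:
W(g) = -14 + 7*g² (W(g) = 7*(-2 + g²) = -14 + 7*g²)
(4163 + W(r)) + F = (4163 + (-14 + 7*136²)) - 13271 = (4163 + (-14 + 7*18496)) - 13271 = (4163 + (-14 + 129472)) - 13271 = (4163 + 129458) - 13271 = 133621 - 13271 = 120350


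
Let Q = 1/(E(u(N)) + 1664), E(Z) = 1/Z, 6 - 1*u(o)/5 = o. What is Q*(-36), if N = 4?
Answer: -40/1849 ≈ -0.021633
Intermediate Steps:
u(o) = 30 - 5*o
Q = 10/16641 (Q = 1/(1/(30 - 5*4) + 1664) = 1/(1/(30 - 20) + 1664) = 1/(1/10 + 1664) = 1/(⅒ + 1664) = 1/(16641/10) = 10/16641 ≈ 0.00060093)
Q*(-36) = (10/16641)*(-36) = -40/1849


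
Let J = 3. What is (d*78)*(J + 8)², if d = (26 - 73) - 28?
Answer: -707850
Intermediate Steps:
d = -75 (d = -47 - 28 = -75)
(d*78)*(J + 8)² = (-75*78)*(3 + 8)² = -5850*11² = -5850*121 = -707850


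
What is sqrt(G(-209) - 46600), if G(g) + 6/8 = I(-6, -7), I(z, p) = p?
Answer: I*sqrt(186431)/2 ≈ 215.89*I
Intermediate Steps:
G(g) = -31/4 (G(g) = -3/4 - 7 = -31/4)
sqrt(G(-209) - 46600) = sqrt(-31/4 - 46600) = sqrt(-186431/4) = I*sqrt(186431)/2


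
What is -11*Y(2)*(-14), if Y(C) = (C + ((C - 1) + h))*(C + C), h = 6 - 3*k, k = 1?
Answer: 3696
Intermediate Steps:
h = 3 (h = 6 - 3*1 = 6 - 3 = 3)
Y(C) = 2*C*(2 + 2*C) (Y(C) = (C + ((C - 1) + 3))*(C + C) = (C + ((-1 + C) + 3))*(2*C) = (C + (2 + C))*(2*C) = (2 + 2*C)*(2*C) = 2*C*(2 + 2*C))
-11*Y(2)*(-14) = -44*2*(1 + 2)*(-14) = -44*2*3*(-14) = -11*24*(-14) = -264*(-14) = 3696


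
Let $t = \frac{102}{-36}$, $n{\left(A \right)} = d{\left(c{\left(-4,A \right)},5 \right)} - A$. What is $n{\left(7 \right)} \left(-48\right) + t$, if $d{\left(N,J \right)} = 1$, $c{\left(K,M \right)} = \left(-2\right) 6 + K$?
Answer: $\frac{1711}{6} \approx 285.17$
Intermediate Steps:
$c{\left(K,M \right)} = -12 + K$
$n{\left(A \right)} = 1 - A$
$t = - \frac{17}{6}$ ($t = 102 \left(- \frac{1}{36}\right) = - \frac{17}{6} \approx -2.8333$)
$n{\left(7 \right)} \left(-48\right) + t = \left(1 - 7\right) \left(-48\right) - \frac{17}{6} = \left(-6\right) \left(-48\right) - \frac{17}{6} = 288 - \frac{17}{6} = \frac{1711}{6}$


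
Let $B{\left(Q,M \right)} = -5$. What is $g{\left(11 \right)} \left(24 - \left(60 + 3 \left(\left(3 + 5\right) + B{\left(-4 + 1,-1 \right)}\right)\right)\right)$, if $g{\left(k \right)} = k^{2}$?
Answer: $-5445$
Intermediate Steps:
$g{\left(11 \right)} \left(24 - \left(60 + 3 \left(\left(3 + 5\right) + B{\left(-4 + 1,-1 \right)}\right)\right)\right) = 11^{2} \left(24 - \left(60 + 3 \left(\left(3 + 5\right) - 5\right)\right)\right) = 121 \left(24 - \left(60 + 3 \left(8 - 5\right)\right)\right) = 121 \left(24 - 69\right) = 121 \left(-45\right) = -5445$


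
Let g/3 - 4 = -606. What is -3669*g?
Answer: 6626214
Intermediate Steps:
g = -1806 (g = 12 + 3*(-606) = 12 - 1818 = -1806)
-3669*g = -3669*(-1806) = 6626214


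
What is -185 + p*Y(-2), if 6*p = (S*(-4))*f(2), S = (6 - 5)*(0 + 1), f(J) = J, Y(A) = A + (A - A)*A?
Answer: -547/3 ≈ -182.33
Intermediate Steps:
Y(A) = A (Y(A) = A + 0*A = A + 0 = A)
S = 1 (S = 1*1 = 1)
p = -4/3 (p = ((1*(-4))*2)/6 = (-4*2)/6 = (⅙)*(-8) = -4/3 ≈ -1.3333)
-185 + p*Y(-2) = -185 - 4/3*(-2) = -185 + 8/3 = -547/3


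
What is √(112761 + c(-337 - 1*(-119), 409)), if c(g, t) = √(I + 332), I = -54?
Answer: √(112761 + √278) ≈ 335.82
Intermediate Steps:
c(g, t) = √278 (c(g, t) = √(-54 + 332) = √278)
√(112761 + c(-337 - 1*(-119), 409)) = √(112761 + √278)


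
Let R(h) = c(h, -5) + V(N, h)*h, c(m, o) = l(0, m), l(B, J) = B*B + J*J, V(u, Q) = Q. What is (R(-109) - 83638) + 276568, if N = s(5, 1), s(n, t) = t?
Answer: 216692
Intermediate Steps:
N = 1
l(B, J) = B² + J²
c(m, o) = m² (c(m, o) = 0² + m² = 0 + m² = m²)
R(h) = 2*h² (R(h) = h² + h*h = h² + h² = 2*h²)
(R(-109) - 83638) + 276568 = (2*(-109)² - 83638) + 276568 = (2*11881 - 83638) + 276568 = (23762 - 83638) + 276568 = -59876 + 276568 = 216692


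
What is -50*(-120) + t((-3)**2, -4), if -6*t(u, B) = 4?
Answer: 17998/3 ≈ 5999.3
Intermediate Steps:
t(u, B) = -2/3 (t(u, B) = -1/6*4 = -2/3)
-50*(-120) + t((-3)**2, -4) = -50*(-120) - 2/3 = 6000 - 2/3 = 17998/3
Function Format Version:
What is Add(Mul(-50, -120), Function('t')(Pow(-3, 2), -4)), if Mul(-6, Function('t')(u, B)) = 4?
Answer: Rational(17998, 3) ≈ 5999.3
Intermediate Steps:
Function('t')(u, B) = Rational(-2, 3) (Function('t')(u, B) = Mul(Rational(-1, 6), 4) = Rational(-2, 3))
Add(Mul(-50, -120), Function('t')(Pow(-3, 2), -4)) = Add(Mul(-50, -120), Rational(-2, 3)) = Add(6000, Rational(-2, 3)) = Rational(17998, 3)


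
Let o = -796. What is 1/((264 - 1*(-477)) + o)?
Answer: -1/55 ≈ -0.018182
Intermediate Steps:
1/((264 - 1*(-477)) + o) = 1/((264 - 1*(-477)) - 796) = 1/((264 + 477) - 796) = 1/(741 - 796) = 1/(-55) = -1/55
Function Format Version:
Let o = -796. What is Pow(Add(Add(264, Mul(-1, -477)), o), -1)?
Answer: Rational(-1, 55) ≈ -0.018182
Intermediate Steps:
Pow(Add(Add(264, Mul(-1, -477)), o), -1) = Pow(Add(Add(264, Mul(-1, -477)), -796), -1) = Pow(Add(Add(264, 477), -796), -1) = Pow(Add(741, -796), -1) = Pow(-55, -1) = Rational(-1, 55)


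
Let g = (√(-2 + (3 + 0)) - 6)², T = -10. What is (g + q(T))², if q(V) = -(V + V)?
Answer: 2025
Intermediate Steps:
q(V) = -2*V
g = 25 (g = (√(-2 + 3) - 6)² = (√1 - 6)² = (1 - 6)² = (-5)² = 25)
(g + q(T))² = (25 - 2*(-10))² = (25 + 20)² = 45² = 2025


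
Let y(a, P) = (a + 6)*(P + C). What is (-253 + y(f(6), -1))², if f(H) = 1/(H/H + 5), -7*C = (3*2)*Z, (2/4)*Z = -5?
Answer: 75082225/1764 ≈ 42564.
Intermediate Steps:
Z = -10 (Z = 2*(-5) = -10)
C = 60/7 (C = -3*2*(-10)/7 = -6*(-10)/7 = -⅐*(-60) = 60/7 ≈ 8.5714)
f(H) = ⅙ (f(H) = 1/(1 + 5) = 1/6 = ⅙)
y(a, P) = (6 + a)*(60/7 + P) (y(a, P) = (a + 6)*(P + 60/7) = (6 + a)*(60/7 + P))
(-253 + y(f(6), -1))² = (-253 + (360/7 + 6*(-1) + (60/7)*(⅙) - 1*⅙))² = (-253 + (360/7 - 6 + 10/7 - ⅙))² = (-253 + 1961/42)² = (-8665/42)² = 75082225/1764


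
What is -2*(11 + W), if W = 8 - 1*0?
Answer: -38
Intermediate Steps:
W = 8 (W = 8 + 0 = 8)
-2*(11 + W) = -2*(11 + 8) = -2*19 = -38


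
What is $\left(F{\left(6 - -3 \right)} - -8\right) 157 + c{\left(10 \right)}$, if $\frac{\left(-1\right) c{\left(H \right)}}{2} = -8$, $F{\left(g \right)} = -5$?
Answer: $487$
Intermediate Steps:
$c{\left(H \right)} = 16$ ($c{\left(H \right)} = \left(-2\right) \left(-8\right) = 16$)
$\left(F{\left(6 - -3 \right)} - -8\right) 157 + c{\left(10 \right)} = \left(-5 - -8\right) 157 + 16 = \left(-5 + 8\right) 157 + 16 = 3 \cdot 157 + 16 = 471 + 16 = 487$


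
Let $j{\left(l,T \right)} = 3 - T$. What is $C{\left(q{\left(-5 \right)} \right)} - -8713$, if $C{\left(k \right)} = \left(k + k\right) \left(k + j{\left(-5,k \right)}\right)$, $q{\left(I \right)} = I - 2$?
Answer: $8671$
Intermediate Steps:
$q{\left(I \right)} = -2 + I$ ($q{\left(I \right)} = I - 2 = -2 + I$)
$C{\left(k \right)} = 6 k$ ($C{\left(k \right)} = \left(k + k\right) \left(k - \left(-3 + k\right)\right) = 2 k 3 = 6 k$)
$C{\left(q{\left(-5 \right)} \right)} - -8713 = 6 \left(-2 - 5\right) - -8713 = 6 \left(-7\right) + 8713 = -42 + 8713 = 8671$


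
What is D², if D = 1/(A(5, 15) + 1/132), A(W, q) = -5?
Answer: 17424/434281 ≈ 0.040121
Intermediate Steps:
D = -132/659 (D = 1/(-5 + 1/132) = 1/(-659/132) = -132/659 ≈ -0.20030)
D² = (-132/659)² = 17424/434281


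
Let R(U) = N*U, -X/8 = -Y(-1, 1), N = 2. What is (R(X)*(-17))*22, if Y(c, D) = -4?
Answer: 23936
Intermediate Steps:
X = -32 (X = -(-8)*(-4) = -8*4 = -32)
R(U) = 2*U
(R(X)*(-17))*22 = ((2*(-32))*(-17))*22 = -64*(-17)*22 = 1088*22 = 23936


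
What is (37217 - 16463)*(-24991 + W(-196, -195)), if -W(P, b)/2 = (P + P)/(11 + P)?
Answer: -95968965726/185 ≈ -5.1875e+8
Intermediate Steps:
W(P, b) = -4*P/(11 + P) (W(P, b) = -2*(P + P)/(11 + P) = -2*2*P/(11 + P) = -4*P/(11 + P))
(37217 - 16463)*(-24991 + W(-196, -195)) = (37217 - 16463)*(-24991 - 4*(-196)/(11 - 196)) = 20754*(-24991 - 4*(-196)/(-185)) = 20754*(-24991 - 4*(-196)*(-1/185)) = 20754*(-24991 - 784/185) = 20754*(-4624119/185) = -95968965726/185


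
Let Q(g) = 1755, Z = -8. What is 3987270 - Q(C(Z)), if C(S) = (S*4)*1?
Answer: 3985515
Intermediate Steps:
C(S) = 4*S (C(S) = (4*S)*1 = 4*S)
3987270 - Q(C(Z)) = 3987270 - 1*1755 = 3987270 - 1755 = 3985515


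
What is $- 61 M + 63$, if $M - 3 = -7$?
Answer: $307$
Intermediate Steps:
$M = -4$ ($M = 3 - 7 = -4$)
$- 61 M + 63 = \left(-61\right) \left(-4\right) + 63 = 244 + 63 = 307$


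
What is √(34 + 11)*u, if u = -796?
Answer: -2388*√5 ≈ -5339.7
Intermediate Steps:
√(34 + 11)*u = √(34 + 11)*(-796) = √45*(-796) = (3*√5)*(-796) = -2388*√5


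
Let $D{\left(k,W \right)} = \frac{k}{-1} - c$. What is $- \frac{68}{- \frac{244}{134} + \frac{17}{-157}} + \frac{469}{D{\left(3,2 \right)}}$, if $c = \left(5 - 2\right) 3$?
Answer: $- \frac{933913}{243516} \approx -3.8351$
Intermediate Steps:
$c = 9$ ($c = 3 \cdot 3 = 9$)
$D{\left(k,W \right)} = -9 - k$ ($D{\left(k,W \right)} = \frac{k}{-1} - 9 = k \left(-1\right) - 9 = - k - 9 = -9 - k$)
$- \frac{68}{- \frac{244}{134} + \frac{17}{-157}} + \frac{469}{D{\left(3,2 \right)}} = - \frac{68}{- \frac{244}{134} + \frac{17}{-157}} + \frac{469}{-9 - 3} = - \frac{68}{\left(-244\right) \frac{1}{134} + 17 \left(- \frac{1}{157}\right)} + \frac{469}{-9 - 3} = - \frac{68}{- \frac{122}{67} - \frac{17}{157}} + \frac{469}{-12} = - \frac{68}{- \frac{20293}{10519}} + 469 \left(- \frac{1}{12}\right) = \left(-68\right) \left(- \frac{10519}{20293}\right) - \frac{469}{12} = \frac{715292}{20293} - \frac{469}{12} = - \frac{933913}{243516}$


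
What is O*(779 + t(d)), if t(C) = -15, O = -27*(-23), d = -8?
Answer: 474444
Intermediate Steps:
O = 621
O*(779 + t(d)) = 621*(779 - 15) = 621*764 = 474444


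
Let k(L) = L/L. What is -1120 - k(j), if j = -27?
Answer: -1121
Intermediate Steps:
k(L) = 1
-1120 - k(j) = -1120 - 1*1 = -1120 - 1 = -1121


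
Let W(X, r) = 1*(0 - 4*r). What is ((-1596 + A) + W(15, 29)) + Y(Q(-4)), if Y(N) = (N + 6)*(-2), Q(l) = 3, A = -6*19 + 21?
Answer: -1823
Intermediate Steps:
A = -93 (A = -114 + 21 = -93)
Y(N) = -12 - 2*N (Y(N) = (6 + N)*(-2) = -12 - 2*N)
W(X, r) = -4*r (W(X, r) = 1*(-4*r) = -4*r)
((-1596 + A) + W(15, 29)) + Y(Q(-4)) = ((-1596 - 93) - 4*29) + (-12 - 2*3) = (-1689 - 116) + (-12 - 6) = -1805 - 18 = -1823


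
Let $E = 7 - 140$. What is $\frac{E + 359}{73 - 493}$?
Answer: $- \frac{113}{210} \approx -0.5381$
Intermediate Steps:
$E = -133$ ($E = 7 - 140 = -133$)
$\frac{E + 359}{73 - 493} = \frac{-133 + 359}{73 - 493} = \frac{226}{-420} = 226 \left(- \frac{1}{420}\right) = - \frac{113}{210}$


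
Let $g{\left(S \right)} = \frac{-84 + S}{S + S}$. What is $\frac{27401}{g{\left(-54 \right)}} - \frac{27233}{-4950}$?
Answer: $\frac{2442055459}{113850} \approx 21450.0$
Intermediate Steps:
$g{\left(S \right)} = \frac{-84 + S}{2 S}$
$\frac{27401}{g{\left(-54 \right)}} - \frac{27233}{-4950} = \frac{27401}{\frac{1}{2} \frac{1}{-54} \left(-84 - 54\right)} - \frac{27233}{-4950} = \frac{27401}{\frac{1}{2} \left(- \frac{1}{54}\right) \left(-138\right)} - - \frac{27233}{4950} = \frac{27401}{\frac{23}{18}} + \frac{27233}{4950} = 27401 \cdot \frac{18}{23} + \frac{27233}{4950} = \frac{493218}{23} + \frac{27233}{4950} = \frac{2442055459}{113850}$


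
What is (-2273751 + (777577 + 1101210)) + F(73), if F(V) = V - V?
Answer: -394964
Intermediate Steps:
F(V) = 0
(-2273751 + (777577 + 1101210)) + F(73) = (-2273751 + (777577 + 1101210)) + 0 = (-2273751 + 1878787) + 0 = -394964 + 0 = -394964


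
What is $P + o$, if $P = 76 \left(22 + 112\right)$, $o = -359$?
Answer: $9825$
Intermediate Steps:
$P = 10184$ ($P = 76 \cdot 134 = 10184$)
$P + o = 10184 - 359 = 9825$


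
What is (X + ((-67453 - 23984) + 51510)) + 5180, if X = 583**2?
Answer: 305142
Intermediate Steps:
X = 339889
(X + ((-67453 - 23984) + 51510)) + 5180 = (339889 + ((-67453 - 23984) + 51510)) + 5180 = (339889 + (-91437 + 51510)) + 5180 = (339889 - 39927) + 5180 = 299962 + 5180 = 305142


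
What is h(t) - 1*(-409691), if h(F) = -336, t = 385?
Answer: 409355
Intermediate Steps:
h(t) - 1*(-409691) = -336 - 1*(-409691) = -336 + 409691 = 409355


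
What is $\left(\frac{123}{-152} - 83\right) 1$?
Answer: $- \frac{12739}{152} \approx -83.809$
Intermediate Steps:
$\left(\frac{123}{-152} - 83\right) 1 = \left(123 \left(- \frac{1}{152}\right) - 83\right) 1 = \left(- \frac{123}{152} - 83\right) 1 = \left(- \frac{12739}{152}\right) 1 = - \frac{12739}{152}$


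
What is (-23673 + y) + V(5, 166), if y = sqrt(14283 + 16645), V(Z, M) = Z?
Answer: -23668 + 4*sqrt(1933) ≈ -23492.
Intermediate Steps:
y = 4*sqrt(1933) (y = sqrt(30928) = 4*sqrt(1933) ≈ 175.86)
(-23673 + y) + V(5, 166) = (-23673 + 4*sqrt(1933)) + 5 = -23668 + 4*sqrt(1933)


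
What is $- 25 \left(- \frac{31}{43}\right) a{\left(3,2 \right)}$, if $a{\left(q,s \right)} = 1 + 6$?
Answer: $\frac{5425}{43} \approx 126.16$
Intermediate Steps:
$a{\left(q,s \right)} = 7$
$- 25 \left(- \frac{31}{43}\right) a{\left(3,2 \right)} = - 25 \left(- \frac{31}{43}\right) 7 = - 25 \left(\left(-31\right) \frac{1}{43}\right) 7 = \left(-25\right) \left(- \frac{31}{43}\right) 7 = \frac{775}{43} \cdot 7 = \frac{5425}{43}$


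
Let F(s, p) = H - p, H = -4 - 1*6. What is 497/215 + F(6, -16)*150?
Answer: 193997/215 ≈ 902.31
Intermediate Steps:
H = -10 (H = -4 - 6 = -10)
F(s, p) = -10 - p
497/215 + F(6, -16)*150 = 497/215 + (-10 - 1*(-16))*150 = 497*(1/215) + (-10 + 16)*150 = 497/215 + 6*150 = 497/215 + 900 = 193997/215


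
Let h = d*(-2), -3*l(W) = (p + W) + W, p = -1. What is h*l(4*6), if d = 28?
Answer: 2632/3 ≈ 877.33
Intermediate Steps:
l(W) = ⅓ - 2*W/3 (l(W) = -((-1 + W) + W)/3 = -(-1 + 2*W)/3 = ⅓ - 2*W/3)
h = -56 (h = 28*(-2) = -56)
h*l(4*6) = -56*(⅓ - 8*6/3) = -56*(⅓ - ⅔*24) = -56*(⅓ - 16) = -56*(-47/3) = 2632/3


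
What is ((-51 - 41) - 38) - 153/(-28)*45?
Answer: 3245/28 ≈ 115.89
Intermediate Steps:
((-51 - 41) - 38) - 153/(-28)*45 = (-92 - 38) - 153*(-1/28)*45 = -130 + (153/28)*45 = -130 + 6885/28 = 3245/28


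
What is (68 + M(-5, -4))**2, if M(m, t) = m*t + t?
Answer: 7056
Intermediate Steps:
M(m, t) = t + m*t
(68 + M(-5, -4))**2 = (68 - 4*(1 - 5))**2 = (68 - 4*(-4))**2 = (68 + 16)**2 = 84**2 = 7056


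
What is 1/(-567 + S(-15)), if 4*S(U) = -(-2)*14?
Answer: -1/560 ≈ -0.0017857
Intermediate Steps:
S(U) = 7 (S(U) = (-(-2)*14)/4 = (-1*(-28))/4 = (¼)*28 = 7)
1/(-567 + S(-15)) = 1/(-567 + 7) = 1/(-560) = -1/560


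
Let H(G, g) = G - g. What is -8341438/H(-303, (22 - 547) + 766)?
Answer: 4170719/272 ≈ 15334.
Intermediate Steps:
-8341438/H(-303, (22 - 547) + 766) = -8341438/(-303 - ((22 - 547) + 766)) = -8341438/(-303 - (-525 + 766)) = -8341438/(-303 - 1*241) = -8341438/(-303 - 241) = -8341438/(-544) = -8341438*(-1/544) = 4170719/272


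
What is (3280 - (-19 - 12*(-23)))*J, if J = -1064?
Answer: -3216472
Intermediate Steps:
(3280 - (-19 - 12*(-23)))*J = (3280 - (-19 - 12*(-23)))*(-1064) = (3280 - (-19 + 276))*(-1064) = (3280 - 1*257)*(-1064) = (3280 - 257)*(-1064) = 3023*(-1064) = -3216472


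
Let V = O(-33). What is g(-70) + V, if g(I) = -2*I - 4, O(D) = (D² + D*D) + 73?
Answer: 2387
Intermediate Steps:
O(D) = 73 + 2*D² (O(D) = (D² + D²) + 73 = 2*D² + 73 = 73 + 2*D²)
g(I) = -4 - 2*I
V = 2251 (V = 73 + 2*(-33)² = 73 + 2*1089 = 73 + 2178 = 2251)
g(-70) + V = (-4 - 2*(-70)) + 2251 = (-4 + 140) + 2251 = 136 + 2251 = 2387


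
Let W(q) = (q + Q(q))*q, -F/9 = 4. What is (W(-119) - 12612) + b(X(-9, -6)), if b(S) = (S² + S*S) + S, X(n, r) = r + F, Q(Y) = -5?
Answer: 5630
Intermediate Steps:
F = -36 (F = -9*4 = -36)
X(n, r) = -36 + r (X(n, r) = r - 36 = -36 + r)
W(q) = q*(-5 + q) (W(q) = (q - 5)*q = (-5 + q)*q = q*(-5 + q))
b(S) = S + 2*S² (b(S) = (S² + S²) + S = 2*S² + S = S + 2*S²)
(W(-119) - 12612) + b(X(-9, -6)) = (-119*(-5 - 119) - 12612) + (-36 - 6)*(1 + 2*(-36 - 6)) = (-119*(-124) - 12612) - 42*(1 + 2*(-42)) = (14756 - 12612) - 42*(1 - 84) = 2144 - 42*(-83) = 2144 + 3486 = 5630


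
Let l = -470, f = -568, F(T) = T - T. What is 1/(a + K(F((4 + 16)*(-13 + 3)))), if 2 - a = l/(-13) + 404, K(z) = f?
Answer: -13/13080 ≈ -0.00099388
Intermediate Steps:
F(T) = 0
K(z) = -568
a = -5696/13 (a = 2 - (-470/(-13) + 404) = 2 - (-470*(-1/13) + 404) = 2 - (470/13 + 404) = 2 - 1*5722/13 = 2 - 5722/13 = -5696/13 ≈ -438.15)
1/(a + K(F((4 + 16)*(-13 + 3)))) = 1/(-5696/13 - 568) = 1/(-13080/13) = -13/13080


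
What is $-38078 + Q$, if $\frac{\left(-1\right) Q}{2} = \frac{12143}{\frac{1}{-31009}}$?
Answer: $753046496$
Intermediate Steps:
$Q = 753084574$ ($Q = - 2 \frac{12143}{\frac{1}{-31009}} = - 2 \frac{12143}{- \frac{1}{31009}} = - 2 \cdot 12143 \left(-31009\right) = \left(-2\right) \left(-376542287\right) = 753084574$)
$-38078 + Q = -38078 + 753084574 = 753046496$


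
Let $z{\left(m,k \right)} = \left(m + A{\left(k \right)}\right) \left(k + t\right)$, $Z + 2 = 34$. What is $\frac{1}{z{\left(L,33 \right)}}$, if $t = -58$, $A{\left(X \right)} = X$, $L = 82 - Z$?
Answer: $- \frac{1}{2075} \approx -0.00048193$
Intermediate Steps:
$Z = 32$ ($Z = -2 + 34 = 32$)
$L = 50$ ($L = 82 - 32 = 50$)
$z{\left(m,k \right)} = \left(-58 + k\right) \left(k + m\right)$ ($z{\left(m,k \right)} = \left(m + k\right) \left(k - 58\right) = \left(k + m\right) \left(-58 + k\right) = \left(-58 + k\right) \left(k + m\right)$)
$\frac{1}{z{\left(L,33 \right)}} = \frac{1}{33^{2} - 1914 - 2900 + 33 \cdot 50} = \frac{1}{1089 - 1914 - 2900 + 1650} = \frac{1}{-2075} = - \frac{1}{2075}$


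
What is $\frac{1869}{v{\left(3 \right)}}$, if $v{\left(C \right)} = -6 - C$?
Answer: $- \frac{623}{3} \approx -207.67$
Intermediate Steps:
$\frac{1869}{v{\left(3 \right)}} = \frac{1869}{-6 - 3} = \frac{1869}{-9} = 1869 \left(- \frac{1}{9}\right) = - \frac{623}{3}$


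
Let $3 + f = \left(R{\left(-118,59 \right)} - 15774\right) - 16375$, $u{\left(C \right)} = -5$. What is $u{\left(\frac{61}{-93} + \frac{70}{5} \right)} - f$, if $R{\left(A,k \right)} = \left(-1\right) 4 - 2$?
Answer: $32153$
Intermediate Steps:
$R{\left(A,k \right)} = -6$ ($R{\left(A,k \right)} = -4 - 2 = -6$)
$f = -32158$ ($f = -3 - 32155 = -32158$)
$u{\left(\frac{61}{-93} + \frac{70}{5} \right)} - f = -5 - -32158 = -5 + 32158 = 32153$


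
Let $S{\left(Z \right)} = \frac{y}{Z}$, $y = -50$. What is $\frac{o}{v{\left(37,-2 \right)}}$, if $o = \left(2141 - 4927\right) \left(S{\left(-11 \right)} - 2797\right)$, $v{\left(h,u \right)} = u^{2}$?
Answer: $\frac{42788781}{22} \approx 1.9449 \cdot 10^{6}$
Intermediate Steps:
$S{\left(Z \right)} = - \frac{50}{Z}$
$o = \frac{85577562}{11}$ ($o = \left(2141 - 4927\right) \left(- \frac{50}{-11} - 2797\right) = - 2786 \left(\left(-50\right) \left(- \frac{1}{11}\right) - 2797\right) = - 2786 \left(\frac{50}{11} - 2797\right) = \left(-2786\right) \left(- \frac{30717}{11}\right) = \frac{85577562}{11} \approx 7.7798 \cdot 10^{6}$)
$\frac{o}{v{\left(37,-2 \right)}} = \frac{85577562}{11 \left(-2\right)^{2}} = \frac{85577562}{11 \cdot 4} = \frac{85577562}{11} \cdot \frac{1}{4} = \frac{42788781}{22}$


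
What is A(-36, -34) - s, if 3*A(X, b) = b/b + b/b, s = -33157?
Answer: 99473/3 ≈ 33158.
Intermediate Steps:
A(X, b) = 2/3 (A(X, b) = (b/b + b/b)/3 = (1 + 1)/3 = (1/3)*2 = 2/3)
A(-36, -34) - s = 2/3 - 1*(-33157) = 2/3 + 33157 = 99473/3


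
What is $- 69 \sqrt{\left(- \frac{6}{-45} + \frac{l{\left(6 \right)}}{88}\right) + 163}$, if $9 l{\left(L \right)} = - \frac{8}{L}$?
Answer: $- \frac{23 \sqrt{159885330}}{330} \approx -881.29$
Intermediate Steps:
$l{\left(L \right)} = - \frac{8}{9 L}$ ($l{\left(L \right)} = \frac{\left(-8\right) \frac{1}{L}}{9} = - \frac{8}{9 L}$)
$- 69 \sqrt{\left(- \frac{6}{-45} + \frac{l{\left(6 \right)}}{88}\right) + 163} = - 69 \sqrt{\left(- \frac{6}{-45} + \frac{\left(- \frac{8}{9}\right) \frac{1}{6}}{88}\right) + 163} = - 69 \sqrt{\left(\left(-6\right) \left(- \frac{1}{45}\right) + \left(- \frac{8}{9}\right) \frac{1}{6} \cdot \frac{1}{88}\right) + 163} = - 69 \sqrt{\left(\frac{2}{15} - \frac{1}{594}\right) + 163} = - 69 \sqrt{\frac{391}{2970} + 163} = - 69 \sqrt{\frac{484501}{2970}} = - 69 \frac{\sqrt{159885330}}{990} = - \frac{23 \sqrt{159885330}}{330}$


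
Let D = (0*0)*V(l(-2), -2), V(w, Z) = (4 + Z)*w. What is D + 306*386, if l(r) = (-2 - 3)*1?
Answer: 118116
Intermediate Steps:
l(r) = -5 (l(r) = -5*1 = -5)
V(w, Z) = w*(4 + Z)
D = 0 (D = (0*0)*(-5*(4 - 2)) = 0*(-5*2) = 0*(-10) = 0)
D + 306*386 = 0 + 306*386 = 0 + 118116 = 118116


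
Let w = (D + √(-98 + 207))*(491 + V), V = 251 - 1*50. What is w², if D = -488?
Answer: 114090784592 - 467371264*√109 ≈ 1.0921e+11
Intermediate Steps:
V = 201 (V = 251 - 50 = 201)
w = -337696 + 692*√109 (w = (-488 + √(-98 + 207))*(491 + 201) = (-488 + √109)*692 = -337696 + 692*√109 ≈ -3.3047e+5)
w² = (-337696 + 692*√109)²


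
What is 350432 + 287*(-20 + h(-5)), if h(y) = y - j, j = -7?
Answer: 345266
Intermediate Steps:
h(y) = 7 + y (h(y) = y - 1*(-7) = y + 7 = 7 + y)
350432 + 287*(-20 + h(-5)) = 350432 + 287*(-20 + (7 - 5)) = 350432 + 287*(-20 + 2) = 350432 + 287*(-18) = 350432 - 5166 = 345266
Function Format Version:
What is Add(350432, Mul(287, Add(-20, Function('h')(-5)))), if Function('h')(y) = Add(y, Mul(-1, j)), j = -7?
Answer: 345266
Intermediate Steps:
Function('h')(y) = Add(7, y) (Function('h')(y) = Add(y, Mul(-1, -7)) = Add(y, 7) = Add(7, y))
Add(350432, Mul(287, Add(-20, Function('h')(-5)))) = Add(350432, Mul(287, Add(-20, Add(7, -5)))) = Add(350432, Mul(287, Add(-20, 2))) = Add(350432, Mul(287, -18)) = Add(350432, -5166) = 345266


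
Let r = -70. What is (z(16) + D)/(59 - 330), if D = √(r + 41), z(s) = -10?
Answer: 10/271 - I*√29/271 ≈ 0.0369 - 0.019871*I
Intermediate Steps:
D = I*√29 (D = √(-70 + 41) = √(-29) = I*√29 ≈ 5.3852*I)
(z(16) + D)/(59 - 330) = (-10 + I*√29)/(59 - 330) = (-10 + I*√29)/(-271) = (-10 + I*√29)*(-1/271) = 10/271 - I*√29/271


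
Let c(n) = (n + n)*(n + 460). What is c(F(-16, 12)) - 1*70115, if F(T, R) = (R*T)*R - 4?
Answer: 8460253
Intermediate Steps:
F(T, R) = -4 + T*R**2 (F(T, R) = T*R**2 - 4 = -4 + T*R**2)
c(n) = 2*n*(460 + n) (c(n) = (2*n)*(460 + n) = 2*n*(460 + n))
c(F(-16, 12)) - 1*70115 = 2*(-4 - 16*12**2)*(460 + (-4 - 16*12**2)) - 1*70115 = 2*(-4 - 16*144)*(460 + (-4 - 16*144)) - 70115 = 2*(-4 - 2304)*(460 + (-4 - 2304)) - 70115 = 2*(-2308)*(460 - 2308) - 70115 = 2*(-2308)*(-1848) - 70115 = 8530368 - 70115 = 8460253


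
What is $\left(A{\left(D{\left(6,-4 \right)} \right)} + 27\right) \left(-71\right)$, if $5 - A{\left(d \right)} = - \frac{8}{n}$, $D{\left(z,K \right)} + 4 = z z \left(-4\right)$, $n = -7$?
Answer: $- \frac{15336}{7} \approx -2190.9$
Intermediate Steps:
$D{\left(z,K \right)} = -4 - 4 z^{2}$ ($D{\left(z,K \right)} = -4 + z z \left(-4\right) = -4 + z^{2} \left(-4\right) = -4 - 4 z^{2}$)
$A{\left(d \right)} = \frac{27}{7}$ ($A{\left(d \right)} = 5 - - \frac{8}{-7} = 5 - \left(-8\right) \left(- \frac{1}{7}\right) = 5 - \frac{8}{7} = \frac{27}{7}$)
$\left(A{\left(D{\left(6,-4 \right)} \right)} + 27\right) \left(-71\right) = \left(\frac{27}{7} + 27\right) \left(-71\right) = \frac{216}{7} \left(-71\right) = - \frac{15336}{7}$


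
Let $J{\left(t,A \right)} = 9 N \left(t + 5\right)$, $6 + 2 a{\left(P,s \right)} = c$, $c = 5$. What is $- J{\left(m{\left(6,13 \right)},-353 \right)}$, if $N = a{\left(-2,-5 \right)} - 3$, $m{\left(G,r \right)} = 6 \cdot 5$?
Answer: $\frac{2205}{2} \approx 1102.5$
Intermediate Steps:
$m{\left(G,r \right)} = 30$
$a{\left(P,s \right)} = - \frac{1}{2}$ ($a{\left(P,s \right)} = -3 + \frac{1}{2} \cdot 5 = -3 + \frac{5}{2} = - \frac{1}{2}$)
$N = - \frac{7}{2}$ ($N = - \frac{1}{2} - 3 = - \frac{7}{2} \approx -3.5$)
$J{\left(t,A \right)} = - \frac{315}{2} - \frac{63 t}{2}$ ($J{\left(t,A \right)} = 9 \left(- \frac{7}{2}\right) \left(t + 5\right) = - \frac{63 \left(5 + t\right)}{2} = - \frac{315}{2} - \frac{63 t}{2}$)
$- J{\left(m{\left(6,13 \right)},-353 \right)} = - (- \frac{315}{2} - 945) = \left(-1\right) \left(- \frac{2205}{2}\right) = \frac{2205}{2}$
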